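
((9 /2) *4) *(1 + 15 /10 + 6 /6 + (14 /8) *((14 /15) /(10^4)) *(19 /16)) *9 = 453625137 /800000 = 567.03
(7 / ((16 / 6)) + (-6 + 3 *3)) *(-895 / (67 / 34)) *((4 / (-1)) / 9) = 76075 / 67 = 1135.45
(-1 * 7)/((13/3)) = -21/13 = -1.62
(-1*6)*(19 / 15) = -38 / 5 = -7.60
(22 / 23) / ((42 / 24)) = 88 / 161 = 0.55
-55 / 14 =-3.93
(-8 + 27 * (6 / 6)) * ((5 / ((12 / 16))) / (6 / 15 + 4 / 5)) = 950 / 9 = 105.56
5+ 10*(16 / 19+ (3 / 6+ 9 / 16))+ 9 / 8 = 1913 / 76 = 25.17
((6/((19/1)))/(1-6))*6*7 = -252/95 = -2.65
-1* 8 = -8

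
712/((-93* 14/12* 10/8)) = -5696/1085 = -5.25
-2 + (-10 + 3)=-9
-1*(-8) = 8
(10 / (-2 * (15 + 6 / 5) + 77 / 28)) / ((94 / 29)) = -0.10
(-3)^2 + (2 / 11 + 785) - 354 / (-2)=10683 / 11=971.18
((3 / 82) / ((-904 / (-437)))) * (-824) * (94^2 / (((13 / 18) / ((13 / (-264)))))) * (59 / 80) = 52796957769 / 8154080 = 6474.91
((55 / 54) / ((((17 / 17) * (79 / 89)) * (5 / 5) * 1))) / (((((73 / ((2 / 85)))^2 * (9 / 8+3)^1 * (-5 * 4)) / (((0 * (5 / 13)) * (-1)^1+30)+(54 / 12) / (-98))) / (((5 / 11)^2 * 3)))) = -174173 / 6492240717039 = -0.00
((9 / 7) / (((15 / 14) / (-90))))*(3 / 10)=-162 / 5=-32.40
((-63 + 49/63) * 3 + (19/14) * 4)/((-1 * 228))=1903/2394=0.79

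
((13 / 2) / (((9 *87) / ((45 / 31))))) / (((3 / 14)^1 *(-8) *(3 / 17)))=-7735 / 194184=-0.04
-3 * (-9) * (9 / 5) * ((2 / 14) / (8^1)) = 0.87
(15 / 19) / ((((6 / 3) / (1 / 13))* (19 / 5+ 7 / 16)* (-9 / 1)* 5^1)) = -40 / 251199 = -0.00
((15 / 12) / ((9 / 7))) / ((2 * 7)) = 5 / 72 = 0.07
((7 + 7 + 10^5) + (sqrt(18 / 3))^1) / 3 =sqrt(6) / 3 + 33338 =33338.82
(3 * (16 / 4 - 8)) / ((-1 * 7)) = 12 / 7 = 1.71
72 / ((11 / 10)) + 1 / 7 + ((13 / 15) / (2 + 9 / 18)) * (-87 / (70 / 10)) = 117981 / 1925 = 61.29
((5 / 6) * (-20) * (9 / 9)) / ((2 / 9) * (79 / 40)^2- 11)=120000 / 72959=1.64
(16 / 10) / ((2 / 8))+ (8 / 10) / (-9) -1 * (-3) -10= -31 / 45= -0.69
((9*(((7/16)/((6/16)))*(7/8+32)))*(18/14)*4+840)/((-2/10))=-52305/4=-13076.25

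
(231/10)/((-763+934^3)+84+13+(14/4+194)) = 231/8147800355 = 0.00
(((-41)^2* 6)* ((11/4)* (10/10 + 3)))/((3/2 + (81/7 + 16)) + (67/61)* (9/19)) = 1800209796/480155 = 3749.23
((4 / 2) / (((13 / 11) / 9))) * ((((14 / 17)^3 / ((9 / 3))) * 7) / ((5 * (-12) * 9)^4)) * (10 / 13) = 26411 / 147084622659000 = 0.00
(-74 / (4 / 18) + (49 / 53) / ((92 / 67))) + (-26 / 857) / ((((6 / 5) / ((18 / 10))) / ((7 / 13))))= -1388806621 / 4178732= -332.35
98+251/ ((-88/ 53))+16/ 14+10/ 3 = -89987/ 1848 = -48.69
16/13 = 1.23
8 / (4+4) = 1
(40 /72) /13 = 5 /117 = 0.04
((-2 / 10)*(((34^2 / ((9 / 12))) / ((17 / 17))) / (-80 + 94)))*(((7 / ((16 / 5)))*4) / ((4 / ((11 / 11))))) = -289 / 6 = -48.17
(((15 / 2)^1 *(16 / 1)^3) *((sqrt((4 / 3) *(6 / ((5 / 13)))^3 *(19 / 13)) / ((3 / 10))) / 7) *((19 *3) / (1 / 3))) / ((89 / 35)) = 546324480 *sqrt(190) / 89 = 84613070.41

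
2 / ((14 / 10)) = 10 / 7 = 1.43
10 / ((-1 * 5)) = -2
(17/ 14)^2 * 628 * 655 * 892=26509628980/ 49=541012836.33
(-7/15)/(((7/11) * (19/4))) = -44/285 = -0.15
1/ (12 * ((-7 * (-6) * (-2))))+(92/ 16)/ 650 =2573/ 327600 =0.01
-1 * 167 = -167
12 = 12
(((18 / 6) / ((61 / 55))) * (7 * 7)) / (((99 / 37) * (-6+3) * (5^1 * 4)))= -1813 / 2196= -0.83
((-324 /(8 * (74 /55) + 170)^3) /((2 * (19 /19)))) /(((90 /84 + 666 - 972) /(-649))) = -755841625 /12947991958478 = -0.00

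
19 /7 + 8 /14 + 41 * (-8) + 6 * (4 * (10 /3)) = -1713 /7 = -244.71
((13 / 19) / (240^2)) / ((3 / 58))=0.00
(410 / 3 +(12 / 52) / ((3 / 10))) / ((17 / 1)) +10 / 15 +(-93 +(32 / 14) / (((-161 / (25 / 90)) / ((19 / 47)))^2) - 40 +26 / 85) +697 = 20558462774069464 / 35875073940615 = 573.06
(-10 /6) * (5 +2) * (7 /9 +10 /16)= -3535 /216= -16.37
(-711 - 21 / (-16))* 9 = -6387.19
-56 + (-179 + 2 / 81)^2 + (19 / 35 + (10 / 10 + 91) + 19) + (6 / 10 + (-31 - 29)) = 1470963916 / 45927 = 32028.30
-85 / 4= -21.25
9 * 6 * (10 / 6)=90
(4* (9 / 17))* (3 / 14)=54 / 119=0.45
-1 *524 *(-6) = 3144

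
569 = 569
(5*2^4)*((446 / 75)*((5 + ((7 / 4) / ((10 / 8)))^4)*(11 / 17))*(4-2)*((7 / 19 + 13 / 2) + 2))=48726705984 / 1009375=48274.14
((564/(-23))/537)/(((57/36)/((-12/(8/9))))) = 30456/78223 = 0.39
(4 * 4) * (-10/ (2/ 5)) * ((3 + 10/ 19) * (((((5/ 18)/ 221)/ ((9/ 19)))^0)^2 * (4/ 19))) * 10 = -1072000/ 361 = -2969.53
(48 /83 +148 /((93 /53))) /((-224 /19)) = -3113701 /432264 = -7.20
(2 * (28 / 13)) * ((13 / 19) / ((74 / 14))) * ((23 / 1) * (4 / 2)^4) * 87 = 17852.45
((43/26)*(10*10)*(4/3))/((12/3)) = 2150/39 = 55.13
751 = 751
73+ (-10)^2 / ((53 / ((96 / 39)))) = 53497 / 689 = 77.64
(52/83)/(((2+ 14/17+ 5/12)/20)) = 3.87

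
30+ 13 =43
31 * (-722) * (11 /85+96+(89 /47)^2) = -2231825.54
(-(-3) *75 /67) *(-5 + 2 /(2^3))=-15.95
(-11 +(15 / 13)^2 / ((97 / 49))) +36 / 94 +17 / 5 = -25211653 / 3852355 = -6.54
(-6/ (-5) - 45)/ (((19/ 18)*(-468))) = 219/ 2470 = 0.09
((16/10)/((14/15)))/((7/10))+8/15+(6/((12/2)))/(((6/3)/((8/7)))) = 2612/735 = 3.55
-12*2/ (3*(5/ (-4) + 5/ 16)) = 128/ 15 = 8.53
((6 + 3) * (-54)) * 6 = -2916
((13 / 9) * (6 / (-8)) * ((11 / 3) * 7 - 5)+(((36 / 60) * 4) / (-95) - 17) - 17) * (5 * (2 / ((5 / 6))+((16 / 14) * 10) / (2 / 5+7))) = -1231898914 / 1107225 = -1112.60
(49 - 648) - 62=-661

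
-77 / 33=-2.33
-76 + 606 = 530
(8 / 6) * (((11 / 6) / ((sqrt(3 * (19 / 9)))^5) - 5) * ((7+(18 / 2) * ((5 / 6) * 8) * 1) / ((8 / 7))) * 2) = -2345 / 3+5159 * sqrt(57) / 13718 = -778.83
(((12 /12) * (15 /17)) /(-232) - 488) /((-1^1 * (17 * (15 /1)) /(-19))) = -36569053 /1005720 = -36.36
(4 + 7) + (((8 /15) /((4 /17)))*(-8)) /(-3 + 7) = 97 /15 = 6.47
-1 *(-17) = 17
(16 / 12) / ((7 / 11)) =44 / 21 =2.10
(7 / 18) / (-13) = -7 / 234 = -0.03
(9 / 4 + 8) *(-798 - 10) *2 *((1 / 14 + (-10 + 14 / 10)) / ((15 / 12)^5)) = 5063018496 / 109375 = 46290.45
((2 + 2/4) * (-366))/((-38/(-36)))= -16470/19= -866.84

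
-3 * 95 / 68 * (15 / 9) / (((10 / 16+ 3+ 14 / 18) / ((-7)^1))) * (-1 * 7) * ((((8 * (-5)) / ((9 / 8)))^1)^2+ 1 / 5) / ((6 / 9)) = -2383737055 / 16167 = -147444.61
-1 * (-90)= 90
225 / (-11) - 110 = -1435 / 11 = -130.45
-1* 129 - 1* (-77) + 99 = 47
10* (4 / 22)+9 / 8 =259 / 88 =2.94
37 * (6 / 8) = 27.75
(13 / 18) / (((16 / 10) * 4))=65 / 576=0.11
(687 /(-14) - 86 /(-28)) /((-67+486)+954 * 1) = -46 /1373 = -0.03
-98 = -98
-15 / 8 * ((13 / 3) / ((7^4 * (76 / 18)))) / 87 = -195 / 21167216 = -0.00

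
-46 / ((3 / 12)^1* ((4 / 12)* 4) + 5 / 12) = -184 / 3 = -61.33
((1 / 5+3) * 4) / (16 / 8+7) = 64 / 45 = 1.42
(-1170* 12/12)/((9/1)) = -130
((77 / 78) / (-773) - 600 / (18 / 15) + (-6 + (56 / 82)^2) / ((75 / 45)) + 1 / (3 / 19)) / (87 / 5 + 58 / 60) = -13255747181 / 489878701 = -27.06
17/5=3.40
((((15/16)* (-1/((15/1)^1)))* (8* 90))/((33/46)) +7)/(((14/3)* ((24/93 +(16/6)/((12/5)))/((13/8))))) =-6670053/470624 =-14.17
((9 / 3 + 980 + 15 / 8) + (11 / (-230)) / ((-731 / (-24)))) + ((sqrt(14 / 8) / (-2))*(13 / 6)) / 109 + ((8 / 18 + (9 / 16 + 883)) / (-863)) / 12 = 123456093079927 / 125363108160 - 13*sqrt(7) / 2616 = 984.77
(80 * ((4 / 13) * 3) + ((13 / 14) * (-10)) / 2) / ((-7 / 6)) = -37785 / 637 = -59.32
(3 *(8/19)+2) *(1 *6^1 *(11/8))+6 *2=1479/38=38.92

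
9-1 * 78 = -69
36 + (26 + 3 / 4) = 251 / 4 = 62.75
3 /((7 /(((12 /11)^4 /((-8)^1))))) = -0.08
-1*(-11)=11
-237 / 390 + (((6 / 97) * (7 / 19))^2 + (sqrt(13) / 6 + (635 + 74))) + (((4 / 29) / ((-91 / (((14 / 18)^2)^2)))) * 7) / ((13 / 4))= sqrt(13) / 6 + 773711110329679523 / 1092208144501890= 708.99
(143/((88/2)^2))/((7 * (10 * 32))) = 13/394240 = 0.00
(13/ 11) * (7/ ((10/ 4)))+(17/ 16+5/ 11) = 4247/ 880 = 4.83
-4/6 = -2/3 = -0.67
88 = 88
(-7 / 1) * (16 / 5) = -112 / 5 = -22.40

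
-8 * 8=-64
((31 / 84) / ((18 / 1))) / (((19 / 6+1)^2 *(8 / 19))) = 589 / 210000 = 0.00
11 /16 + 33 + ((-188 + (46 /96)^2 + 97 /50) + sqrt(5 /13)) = -8763431 /57600 + sqrt(65) /13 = -151.52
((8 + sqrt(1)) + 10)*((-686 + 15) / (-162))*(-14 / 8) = -89243 / 648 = -137.72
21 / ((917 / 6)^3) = 648 / 110156459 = 0.00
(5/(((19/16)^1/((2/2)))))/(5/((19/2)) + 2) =1.67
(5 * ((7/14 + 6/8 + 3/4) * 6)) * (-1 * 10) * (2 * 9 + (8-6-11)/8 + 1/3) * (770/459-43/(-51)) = -11946025/459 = -26026.20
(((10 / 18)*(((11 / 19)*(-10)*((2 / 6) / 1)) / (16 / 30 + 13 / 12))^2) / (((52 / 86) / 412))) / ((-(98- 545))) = 214363600000 / 177641346051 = 1.21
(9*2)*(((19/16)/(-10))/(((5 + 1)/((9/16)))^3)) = -4617/2621440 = -0.00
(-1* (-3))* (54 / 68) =81 / 34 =2.38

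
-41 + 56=15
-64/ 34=-32/ 17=-1.88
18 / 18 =1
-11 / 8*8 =-11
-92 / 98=-46 / 49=-0.94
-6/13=-0.46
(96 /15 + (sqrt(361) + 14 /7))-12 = 77 /5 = 15.40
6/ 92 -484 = -22261/ 46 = -483.93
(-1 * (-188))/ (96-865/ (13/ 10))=-1222/ 3701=-0.33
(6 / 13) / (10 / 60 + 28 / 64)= 288 / 377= 0.76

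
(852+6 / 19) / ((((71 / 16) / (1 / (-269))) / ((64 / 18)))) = -2763776 / 1088643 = -2.54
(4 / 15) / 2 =2 / 15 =0.13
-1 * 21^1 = -21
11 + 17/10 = 127/10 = 12.70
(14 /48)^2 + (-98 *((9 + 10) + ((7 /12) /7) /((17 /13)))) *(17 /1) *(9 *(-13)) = 2140381201 /576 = 3715939.59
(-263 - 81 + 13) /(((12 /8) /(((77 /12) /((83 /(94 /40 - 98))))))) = 48756631 /29880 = 1631.75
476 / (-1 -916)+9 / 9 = 63 / 131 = 0.48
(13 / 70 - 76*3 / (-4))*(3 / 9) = 4003 / 210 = 19.06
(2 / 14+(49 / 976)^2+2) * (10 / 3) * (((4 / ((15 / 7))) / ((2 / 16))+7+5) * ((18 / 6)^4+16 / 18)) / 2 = 1064854558339 / 135027648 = 7886.20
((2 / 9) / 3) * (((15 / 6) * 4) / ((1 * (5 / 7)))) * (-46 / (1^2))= -1288 / 27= -47.70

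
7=7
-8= -8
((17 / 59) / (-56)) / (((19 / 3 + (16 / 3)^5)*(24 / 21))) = -4131 / 3965234240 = -0.00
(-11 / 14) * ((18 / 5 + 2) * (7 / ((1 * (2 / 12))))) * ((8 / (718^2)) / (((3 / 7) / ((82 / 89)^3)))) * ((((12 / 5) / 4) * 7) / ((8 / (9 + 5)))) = -87373081488 / 2271427742225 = -0.04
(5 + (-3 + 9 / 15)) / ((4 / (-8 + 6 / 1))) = -13 / 10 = -1.30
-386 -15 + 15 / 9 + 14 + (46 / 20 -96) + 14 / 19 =-272629 / 570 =-478.30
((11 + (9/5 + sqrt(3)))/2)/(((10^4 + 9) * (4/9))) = 9 * sqrt(3)/80072 + 72/50045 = 0.00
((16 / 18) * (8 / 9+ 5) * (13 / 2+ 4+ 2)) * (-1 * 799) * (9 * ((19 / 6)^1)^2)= -382181675 / 81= -4718292.28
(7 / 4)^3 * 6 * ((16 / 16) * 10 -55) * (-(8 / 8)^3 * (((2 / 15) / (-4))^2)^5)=343 / 139968000000000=0.00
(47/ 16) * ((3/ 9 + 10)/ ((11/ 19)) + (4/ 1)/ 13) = 366083/ 6864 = 53.33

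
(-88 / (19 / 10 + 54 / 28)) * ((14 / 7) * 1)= -3080 / 67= -45.97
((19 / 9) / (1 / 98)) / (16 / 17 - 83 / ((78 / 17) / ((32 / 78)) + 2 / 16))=-12170963 / 376398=-32.34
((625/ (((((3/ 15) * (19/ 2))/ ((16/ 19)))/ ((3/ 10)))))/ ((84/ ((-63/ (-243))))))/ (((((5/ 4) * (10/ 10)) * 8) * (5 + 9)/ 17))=0.03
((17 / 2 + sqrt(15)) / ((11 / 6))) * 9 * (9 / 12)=81 * sqrt(15) / 22 + 1377 / 44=45.56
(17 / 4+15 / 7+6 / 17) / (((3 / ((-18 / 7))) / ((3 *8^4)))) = -59185152 / 833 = -71050.60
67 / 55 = 1.22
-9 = -9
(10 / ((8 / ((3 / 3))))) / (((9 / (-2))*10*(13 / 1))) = -1 / 468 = -0.00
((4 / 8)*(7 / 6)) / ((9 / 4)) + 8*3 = 655 / 27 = 24.26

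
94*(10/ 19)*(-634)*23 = -13707080/ 19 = -721425.26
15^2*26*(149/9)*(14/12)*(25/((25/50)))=16948750/3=5649583.33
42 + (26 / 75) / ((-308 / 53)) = 484411 / 11550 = 41.94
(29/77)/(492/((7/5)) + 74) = 29/32758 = 0.00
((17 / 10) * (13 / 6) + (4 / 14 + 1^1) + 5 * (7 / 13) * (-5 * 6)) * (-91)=413869 / 60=6897.82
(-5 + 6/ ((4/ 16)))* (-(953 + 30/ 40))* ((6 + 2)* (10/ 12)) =-362425/ 3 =-120808.33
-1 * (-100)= 100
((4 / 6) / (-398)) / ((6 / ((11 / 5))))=-11 / 17910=-0.00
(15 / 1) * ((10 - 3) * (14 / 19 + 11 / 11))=3465 / 19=182.37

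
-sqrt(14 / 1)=-sqrt(14)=-3.74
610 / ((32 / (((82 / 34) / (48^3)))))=12505 / 30081024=0.00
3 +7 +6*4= 34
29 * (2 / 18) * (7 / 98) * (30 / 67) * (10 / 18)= 725 / 12663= 0.06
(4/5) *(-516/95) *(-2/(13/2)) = 8256/6175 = 1.34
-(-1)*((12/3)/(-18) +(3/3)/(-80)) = -169/720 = -0.23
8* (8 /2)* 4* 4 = 512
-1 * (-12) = 12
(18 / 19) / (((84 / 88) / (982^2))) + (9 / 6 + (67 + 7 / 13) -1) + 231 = 957372.48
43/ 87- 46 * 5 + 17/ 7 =-138290/ 609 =-227.08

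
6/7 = 0.86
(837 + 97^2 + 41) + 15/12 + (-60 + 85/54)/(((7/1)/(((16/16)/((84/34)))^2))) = 6859210999/666792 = 10286.88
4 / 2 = 2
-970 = -970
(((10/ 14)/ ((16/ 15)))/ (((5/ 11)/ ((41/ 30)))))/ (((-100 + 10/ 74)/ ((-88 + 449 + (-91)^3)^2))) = -473347867475835/ 41384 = -11437943830.37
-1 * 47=-47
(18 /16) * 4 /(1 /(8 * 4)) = 144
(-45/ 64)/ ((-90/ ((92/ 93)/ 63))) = 0.00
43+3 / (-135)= 1934 / 45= 42.98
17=17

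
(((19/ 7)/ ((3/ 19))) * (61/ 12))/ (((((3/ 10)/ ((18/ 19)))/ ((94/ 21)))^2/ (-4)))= -215598400/ 3087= -69840.75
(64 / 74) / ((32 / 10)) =10 / 37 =0.27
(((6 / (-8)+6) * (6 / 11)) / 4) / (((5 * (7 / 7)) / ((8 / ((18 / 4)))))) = 14 / 55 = 0.25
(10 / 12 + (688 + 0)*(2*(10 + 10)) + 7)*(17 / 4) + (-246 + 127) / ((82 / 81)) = 115005731 / 984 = 116875.74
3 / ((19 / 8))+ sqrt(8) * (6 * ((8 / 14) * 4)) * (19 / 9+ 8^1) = 24 / 19+ 832 * sqrt(2) / 3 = 393.47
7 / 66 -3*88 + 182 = -5405 / 66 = -81.89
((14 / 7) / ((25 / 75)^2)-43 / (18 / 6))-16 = -37 / 3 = -12.33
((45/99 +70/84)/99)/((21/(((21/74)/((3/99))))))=85/14652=0.01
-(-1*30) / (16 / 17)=31.88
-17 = -17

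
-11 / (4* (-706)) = 11 / 2824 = 0.00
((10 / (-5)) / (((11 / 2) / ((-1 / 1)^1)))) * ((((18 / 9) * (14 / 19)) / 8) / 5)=14 / 1045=0.01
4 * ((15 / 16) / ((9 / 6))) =5 / 2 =2.50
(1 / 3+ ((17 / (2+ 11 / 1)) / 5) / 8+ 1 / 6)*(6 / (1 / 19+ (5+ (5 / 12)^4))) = 81850176 / 130164515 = 0.63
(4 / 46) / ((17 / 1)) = 2 / 391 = 0.01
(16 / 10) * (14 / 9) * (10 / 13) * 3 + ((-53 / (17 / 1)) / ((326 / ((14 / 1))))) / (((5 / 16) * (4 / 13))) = 2351132 / 540345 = 4.35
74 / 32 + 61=1013 / 16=63.31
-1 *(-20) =20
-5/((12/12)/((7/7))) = -5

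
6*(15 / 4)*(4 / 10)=9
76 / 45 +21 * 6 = 5746 / 45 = 127.69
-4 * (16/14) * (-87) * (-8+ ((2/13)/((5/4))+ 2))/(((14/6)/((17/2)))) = -27118944/3185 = -8514.58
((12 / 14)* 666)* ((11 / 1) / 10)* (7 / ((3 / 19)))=139194 / 5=27838.80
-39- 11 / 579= -22592 / 579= -39.02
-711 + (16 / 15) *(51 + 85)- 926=-22379 / 15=-1491.93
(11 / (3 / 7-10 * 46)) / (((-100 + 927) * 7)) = -11 / 2660459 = -0.00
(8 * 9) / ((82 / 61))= 2196 / 41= 53.56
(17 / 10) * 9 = 153 / 10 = 15.30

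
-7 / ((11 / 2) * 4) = -7 / 22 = -0.32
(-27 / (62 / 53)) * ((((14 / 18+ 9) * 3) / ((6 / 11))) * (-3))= 115434 / 31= 3723.68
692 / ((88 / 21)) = 3633 / 22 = 165.14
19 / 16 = 1.19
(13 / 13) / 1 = 1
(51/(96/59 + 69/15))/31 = 15045/56947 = 0.26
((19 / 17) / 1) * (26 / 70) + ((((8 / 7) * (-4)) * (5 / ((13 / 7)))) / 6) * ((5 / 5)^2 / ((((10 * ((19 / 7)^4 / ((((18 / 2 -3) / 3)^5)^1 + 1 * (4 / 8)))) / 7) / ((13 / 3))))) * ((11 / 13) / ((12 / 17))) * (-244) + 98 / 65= 29711022494591 / 27216889245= 1091.64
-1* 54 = -54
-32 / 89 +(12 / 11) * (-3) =-3556 / 979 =-3.63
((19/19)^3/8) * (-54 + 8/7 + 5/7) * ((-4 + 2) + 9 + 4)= -4015/56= -71.70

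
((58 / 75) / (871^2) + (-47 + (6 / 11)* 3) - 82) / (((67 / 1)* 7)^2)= -79714202437 / 137668932225825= -0.00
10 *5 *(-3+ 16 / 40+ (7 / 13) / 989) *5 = -8355300 / 12857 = -649.86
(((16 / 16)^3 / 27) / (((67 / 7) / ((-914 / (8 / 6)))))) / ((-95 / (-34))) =-54383 / 57285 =-0.95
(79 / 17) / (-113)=-79 / 1921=-0.04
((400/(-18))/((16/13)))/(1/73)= -23725/18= -1318.06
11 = 11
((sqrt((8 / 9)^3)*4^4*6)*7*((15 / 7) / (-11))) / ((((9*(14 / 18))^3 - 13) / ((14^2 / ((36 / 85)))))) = -17059840*sqrt(2) / 9801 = -2461.61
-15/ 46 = -0.33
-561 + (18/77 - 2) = -43333/77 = -562.77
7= 7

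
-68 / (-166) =34 / 83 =0.41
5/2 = 2.50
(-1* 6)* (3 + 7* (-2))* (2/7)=18.86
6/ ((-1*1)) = -6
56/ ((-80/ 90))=-63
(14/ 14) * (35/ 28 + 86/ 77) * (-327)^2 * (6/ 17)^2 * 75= 52617087675/ 22253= 2364494.12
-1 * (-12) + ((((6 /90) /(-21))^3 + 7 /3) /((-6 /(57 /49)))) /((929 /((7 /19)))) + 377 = 79066919078438 /203256955125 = 389.00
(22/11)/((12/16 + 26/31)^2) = 30752/38809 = 0.79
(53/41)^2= 2809/1681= 1.67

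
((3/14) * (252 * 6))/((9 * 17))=36/17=2.12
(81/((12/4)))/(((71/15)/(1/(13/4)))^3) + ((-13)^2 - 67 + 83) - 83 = 80211539634/786330467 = 102.01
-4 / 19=-0.21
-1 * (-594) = 594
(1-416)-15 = -430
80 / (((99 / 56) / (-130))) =-5882.83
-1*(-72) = 72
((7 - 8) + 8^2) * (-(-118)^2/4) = -219303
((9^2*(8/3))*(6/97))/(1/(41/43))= 53136/4171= 12.74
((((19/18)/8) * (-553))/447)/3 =-10507/193104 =-0.05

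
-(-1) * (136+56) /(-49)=-192 /49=-3.92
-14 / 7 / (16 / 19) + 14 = 93 / 8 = 11.62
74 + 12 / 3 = 78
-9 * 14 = -126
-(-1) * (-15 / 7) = -15 / 7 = -2.14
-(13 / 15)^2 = -169 / 225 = -0.75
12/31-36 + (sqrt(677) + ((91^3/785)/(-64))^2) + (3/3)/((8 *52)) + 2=sqrt(677) + 194662869503723/1017195212800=217.39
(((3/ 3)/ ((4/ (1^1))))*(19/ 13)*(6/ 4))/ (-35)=-57/ 3640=-0.02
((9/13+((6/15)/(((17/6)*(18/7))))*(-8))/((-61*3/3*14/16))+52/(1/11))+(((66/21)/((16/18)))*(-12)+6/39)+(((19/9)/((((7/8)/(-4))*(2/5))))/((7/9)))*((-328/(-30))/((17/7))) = 390.07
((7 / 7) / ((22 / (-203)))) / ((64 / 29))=-5887 / 1408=-4.18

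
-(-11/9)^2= -121/81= -1.49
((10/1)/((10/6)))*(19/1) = 114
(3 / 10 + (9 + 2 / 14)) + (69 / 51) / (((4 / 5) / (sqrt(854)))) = 661 / 70 + 115 * sqrt(854) / 68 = 58.86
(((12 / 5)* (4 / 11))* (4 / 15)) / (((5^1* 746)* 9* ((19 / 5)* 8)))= 4 / 17540325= 0.00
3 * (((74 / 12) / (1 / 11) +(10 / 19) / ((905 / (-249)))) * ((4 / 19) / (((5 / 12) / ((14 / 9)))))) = 31285744 / 196023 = 159.60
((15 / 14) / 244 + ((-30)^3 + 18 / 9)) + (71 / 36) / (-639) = -7470238247 / 276696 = -26998.00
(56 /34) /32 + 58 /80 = 66 /85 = 0.78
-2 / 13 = -0.15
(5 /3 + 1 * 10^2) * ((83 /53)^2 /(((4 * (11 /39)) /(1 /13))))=2101145 /123596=17.00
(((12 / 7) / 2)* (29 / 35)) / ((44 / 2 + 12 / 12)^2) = 174 / 129605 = 0.00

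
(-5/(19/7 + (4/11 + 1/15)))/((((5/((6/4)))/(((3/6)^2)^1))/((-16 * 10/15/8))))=1155/7264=0.16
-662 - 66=-728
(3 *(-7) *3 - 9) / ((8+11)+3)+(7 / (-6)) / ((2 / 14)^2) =-3989 / 66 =-60.44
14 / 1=14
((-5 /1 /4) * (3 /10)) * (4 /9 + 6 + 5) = -103 /24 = -4.29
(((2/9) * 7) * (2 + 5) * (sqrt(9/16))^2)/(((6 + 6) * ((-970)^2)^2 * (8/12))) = 49/56658739840000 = 0.00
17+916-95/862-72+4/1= 745535/862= 864.89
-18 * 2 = -36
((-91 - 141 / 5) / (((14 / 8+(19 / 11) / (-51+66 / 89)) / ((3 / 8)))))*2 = -87974964 / 1688285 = -52.11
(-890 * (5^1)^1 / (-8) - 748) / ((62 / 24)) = -2301 / 31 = -74.23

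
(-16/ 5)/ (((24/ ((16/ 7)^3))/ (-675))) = 368640/ 343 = 1074.75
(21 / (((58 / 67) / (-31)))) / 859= -43617 / 49822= -0.88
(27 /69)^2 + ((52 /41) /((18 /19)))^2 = 140124085 /72029169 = 1.95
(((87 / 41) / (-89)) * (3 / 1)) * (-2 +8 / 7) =1566 / 25543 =0.06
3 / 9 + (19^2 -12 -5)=1033 / 3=344.33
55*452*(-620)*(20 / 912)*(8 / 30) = -15413200 / 171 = -90135.67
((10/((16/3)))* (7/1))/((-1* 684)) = -35/1824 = -0.02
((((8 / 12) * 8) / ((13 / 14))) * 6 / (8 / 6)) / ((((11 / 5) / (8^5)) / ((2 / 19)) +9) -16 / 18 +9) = 990904320 / 656039813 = 1.51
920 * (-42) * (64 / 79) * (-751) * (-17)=-31572280320 / 79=-399649117.97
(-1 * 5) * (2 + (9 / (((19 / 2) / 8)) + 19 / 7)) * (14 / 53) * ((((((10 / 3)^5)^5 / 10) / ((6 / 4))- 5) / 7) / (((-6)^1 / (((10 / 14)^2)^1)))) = 136249999999134176952225434375 / 877962998970664929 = 155188772372.95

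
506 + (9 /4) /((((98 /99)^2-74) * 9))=1448506279 /2862680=506.00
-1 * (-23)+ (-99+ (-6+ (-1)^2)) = -81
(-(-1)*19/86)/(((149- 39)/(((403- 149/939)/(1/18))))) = 980058/67295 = 14.56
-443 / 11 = -40.27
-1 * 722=-722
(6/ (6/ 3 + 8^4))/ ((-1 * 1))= -1/ 683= -0.00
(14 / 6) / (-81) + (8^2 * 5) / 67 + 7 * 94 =10790189 / 16281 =662.75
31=31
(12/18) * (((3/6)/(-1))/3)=-1/9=-0.11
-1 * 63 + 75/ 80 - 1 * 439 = -8017/ 16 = -501.06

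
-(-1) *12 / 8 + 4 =11 / 2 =5.50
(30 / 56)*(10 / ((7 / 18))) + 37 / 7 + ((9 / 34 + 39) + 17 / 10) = 250008 / 4165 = 60.03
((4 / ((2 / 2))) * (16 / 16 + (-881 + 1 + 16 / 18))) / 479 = -31612 / 4311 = -7.33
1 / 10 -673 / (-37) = 6767 / 370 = 18.29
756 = 756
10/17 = 0.59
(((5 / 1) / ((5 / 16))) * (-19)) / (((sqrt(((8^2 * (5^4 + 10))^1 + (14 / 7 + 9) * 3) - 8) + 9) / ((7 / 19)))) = 42 / 1691 - 14 * sqrt(40665) / 5073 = -0.53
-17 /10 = -1.70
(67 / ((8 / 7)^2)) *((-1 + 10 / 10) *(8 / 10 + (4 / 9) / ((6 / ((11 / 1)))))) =0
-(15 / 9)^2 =-25 / 9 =-2.78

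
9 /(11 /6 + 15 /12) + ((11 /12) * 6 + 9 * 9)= 6617 /74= 89.42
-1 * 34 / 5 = -34 / 5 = -6.80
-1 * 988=-988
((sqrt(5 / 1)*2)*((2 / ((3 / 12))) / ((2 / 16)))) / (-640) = -sqrt(5) / 5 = -0.45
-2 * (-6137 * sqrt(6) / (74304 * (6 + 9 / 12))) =6137 * sqrt(6) / 250776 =0.06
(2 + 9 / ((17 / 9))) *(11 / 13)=1265 / 221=5.72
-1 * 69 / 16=-69 / 16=-4.31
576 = 576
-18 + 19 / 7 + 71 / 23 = -1964 / 161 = -12.20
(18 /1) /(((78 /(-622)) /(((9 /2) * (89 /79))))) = -747333 /1027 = -727.69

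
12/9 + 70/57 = 146/57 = 2.56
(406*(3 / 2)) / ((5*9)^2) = 203 / 675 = 0.30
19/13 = 1.46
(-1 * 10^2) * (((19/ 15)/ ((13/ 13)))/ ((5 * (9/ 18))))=-152/ 3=-50.67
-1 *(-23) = 23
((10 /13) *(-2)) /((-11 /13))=20 /11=1.82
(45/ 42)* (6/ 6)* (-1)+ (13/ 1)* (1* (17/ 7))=61/ 2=30.50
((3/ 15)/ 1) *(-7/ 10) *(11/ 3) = -77/ 150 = -0.51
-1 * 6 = -6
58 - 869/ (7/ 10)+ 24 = -8116/ 7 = -1159.43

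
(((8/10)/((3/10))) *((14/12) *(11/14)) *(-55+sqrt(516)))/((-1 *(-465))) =-242/837+44 *sqrt(129)/4185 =-0.17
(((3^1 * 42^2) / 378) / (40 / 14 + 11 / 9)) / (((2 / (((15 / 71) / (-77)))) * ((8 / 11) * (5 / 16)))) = -378 / 18247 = -0.02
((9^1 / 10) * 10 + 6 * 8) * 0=0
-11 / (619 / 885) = -9735 / 619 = -15.73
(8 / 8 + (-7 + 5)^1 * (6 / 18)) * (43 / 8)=43 / 24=1.79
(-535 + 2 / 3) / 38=-1603 / 114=-14.06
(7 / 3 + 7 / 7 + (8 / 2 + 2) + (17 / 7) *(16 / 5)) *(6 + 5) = 19756 / 105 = 188.15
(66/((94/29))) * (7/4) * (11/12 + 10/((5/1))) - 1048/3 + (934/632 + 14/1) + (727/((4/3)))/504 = -570997199/2495136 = -228.84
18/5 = 3.60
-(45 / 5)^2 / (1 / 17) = -1377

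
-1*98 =-98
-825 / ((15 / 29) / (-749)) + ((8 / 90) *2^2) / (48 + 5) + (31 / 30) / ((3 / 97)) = 5698663753 / 4770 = 1194688.42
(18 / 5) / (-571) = -0.01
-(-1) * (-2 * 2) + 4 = 0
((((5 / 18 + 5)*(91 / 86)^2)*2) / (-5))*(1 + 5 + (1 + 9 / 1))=-629356 / 16641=-37.82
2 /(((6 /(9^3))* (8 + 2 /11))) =29.70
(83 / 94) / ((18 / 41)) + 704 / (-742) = 666929 / 627732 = 1.06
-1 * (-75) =75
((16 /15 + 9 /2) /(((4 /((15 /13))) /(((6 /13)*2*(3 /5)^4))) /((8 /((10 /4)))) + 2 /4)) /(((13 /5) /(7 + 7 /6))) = 2651292 /1448941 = 1.83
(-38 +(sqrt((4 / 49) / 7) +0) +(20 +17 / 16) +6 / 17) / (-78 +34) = 4511 / 11968 - sqrt(7) / 1078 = 0.37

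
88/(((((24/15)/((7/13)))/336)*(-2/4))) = -258720/13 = -19901.54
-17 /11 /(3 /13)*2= -442 /33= -13.39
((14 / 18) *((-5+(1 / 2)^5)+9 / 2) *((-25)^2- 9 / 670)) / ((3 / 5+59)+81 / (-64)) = -14655935 / 3752067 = -3.91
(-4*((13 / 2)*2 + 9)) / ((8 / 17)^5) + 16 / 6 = -46822513 / 12288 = -3810.43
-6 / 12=-1 / 2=-0.50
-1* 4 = -4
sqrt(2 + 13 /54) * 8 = 11.98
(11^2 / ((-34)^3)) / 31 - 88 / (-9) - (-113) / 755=82190405573 / 8279191080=9.93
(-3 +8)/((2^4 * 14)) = 5/224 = 0.02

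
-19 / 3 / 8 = -19 / 24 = -0.79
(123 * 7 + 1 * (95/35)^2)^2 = 1810502500/2401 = 754061.85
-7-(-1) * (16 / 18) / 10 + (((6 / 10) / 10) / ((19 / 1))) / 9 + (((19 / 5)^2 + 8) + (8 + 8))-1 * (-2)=11467 / 342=33.53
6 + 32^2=1030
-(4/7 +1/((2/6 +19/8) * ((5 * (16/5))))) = -541/910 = -0.59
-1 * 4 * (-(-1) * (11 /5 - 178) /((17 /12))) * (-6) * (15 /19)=-759456 /323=-2351.26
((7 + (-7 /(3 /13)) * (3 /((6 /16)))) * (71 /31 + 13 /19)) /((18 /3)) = -206444 /1767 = -116.83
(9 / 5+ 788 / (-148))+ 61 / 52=-22619 / 9620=-2.35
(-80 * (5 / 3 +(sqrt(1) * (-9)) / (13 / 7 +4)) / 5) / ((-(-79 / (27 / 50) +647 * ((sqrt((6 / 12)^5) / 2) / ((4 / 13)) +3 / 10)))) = -152257167360 / 49365302690417 +418585190400 * sqrt(2) / 49365302690417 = 0.01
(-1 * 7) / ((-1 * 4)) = 7 / 4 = 1.75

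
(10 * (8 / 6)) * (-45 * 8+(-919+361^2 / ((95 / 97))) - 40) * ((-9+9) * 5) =0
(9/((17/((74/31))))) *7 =4662/527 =8.85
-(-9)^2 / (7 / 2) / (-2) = 81 / 7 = 11.57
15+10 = 25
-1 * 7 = -7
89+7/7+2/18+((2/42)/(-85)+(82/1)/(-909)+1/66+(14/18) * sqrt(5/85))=7 * sqrt(17)/153+1071315229/11898810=90.22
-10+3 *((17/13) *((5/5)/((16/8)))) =-209/26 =-8.04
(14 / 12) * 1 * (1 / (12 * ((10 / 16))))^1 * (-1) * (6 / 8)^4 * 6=-189 / 640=-0.30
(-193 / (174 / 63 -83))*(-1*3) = -7.22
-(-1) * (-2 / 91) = -2 / 91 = -0.02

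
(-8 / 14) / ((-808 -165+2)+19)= 1 / 1666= 0.00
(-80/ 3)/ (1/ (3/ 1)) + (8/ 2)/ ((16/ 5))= -315/ 4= -78.75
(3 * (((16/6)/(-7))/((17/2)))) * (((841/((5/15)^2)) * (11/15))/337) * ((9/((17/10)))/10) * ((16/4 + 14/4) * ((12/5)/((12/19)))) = -33.41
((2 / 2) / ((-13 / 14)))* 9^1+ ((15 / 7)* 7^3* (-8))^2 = 449467074 / 13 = 34574390.31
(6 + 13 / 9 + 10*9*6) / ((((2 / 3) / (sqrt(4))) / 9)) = 14781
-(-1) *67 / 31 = 67 / 31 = 2.16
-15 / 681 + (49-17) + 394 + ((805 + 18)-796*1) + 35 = 487.98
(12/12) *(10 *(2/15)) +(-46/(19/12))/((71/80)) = -127084/4047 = -31.40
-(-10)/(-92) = -5/46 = -0.11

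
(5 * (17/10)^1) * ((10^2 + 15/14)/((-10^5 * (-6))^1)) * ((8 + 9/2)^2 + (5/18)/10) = 13533343/60480000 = 0.22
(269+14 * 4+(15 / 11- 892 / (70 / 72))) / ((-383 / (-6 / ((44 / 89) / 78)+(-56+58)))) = -2364804562 / 1622005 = -1457.95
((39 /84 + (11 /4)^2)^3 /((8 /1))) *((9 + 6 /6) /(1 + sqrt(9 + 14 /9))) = -32695771455 /483295232 + 10898590485 *sqrt(95) /483295232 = 152.14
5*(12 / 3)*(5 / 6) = 50 / 3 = 16.67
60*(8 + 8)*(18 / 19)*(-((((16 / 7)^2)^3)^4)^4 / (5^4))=-136173333414739320157636362586096329310355578918728583684429302005073214442294359873047704176882268454627706334500356096 / 3199450941423906801101015598339448115695900706954804384513953107894738532543816802375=-42561469423292908620426190000000000.00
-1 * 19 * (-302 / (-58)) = -2869 / 29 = -98.93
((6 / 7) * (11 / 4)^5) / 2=483153 / 7168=67.40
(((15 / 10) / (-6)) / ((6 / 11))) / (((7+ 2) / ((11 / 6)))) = -121 / 1296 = -0.09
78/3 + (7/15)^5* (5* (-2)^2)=4015978/151875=26.44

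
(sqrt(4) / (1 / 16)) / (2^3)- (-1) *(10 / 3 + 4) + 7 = 55 / 3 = 18.33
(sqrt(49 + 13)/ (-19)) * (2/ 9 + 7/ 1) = -65 * sqrt(62)/ 171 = -2.99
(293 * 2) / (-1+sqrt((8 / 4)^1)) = 586+586 * sqrt(2) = 1414.73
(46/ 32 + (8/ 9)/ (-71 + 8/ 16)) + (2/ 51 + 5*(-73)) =-125480957/ 345168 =-363.54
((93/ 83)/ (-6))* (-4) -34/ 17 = -104/ 83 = -1.25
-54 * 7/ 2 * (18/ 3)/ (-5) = 226.80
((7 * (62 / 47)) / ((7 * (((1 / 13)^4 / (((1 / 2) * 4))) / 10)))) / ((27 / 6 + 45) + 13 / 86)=304574504 / 20069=15176.37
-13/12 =-1.08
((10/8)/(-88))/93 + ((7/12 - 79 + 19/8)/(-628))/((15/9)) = 186305/2569776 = 0.07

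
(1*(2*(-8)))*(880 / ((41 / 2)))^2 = -49561600 / 1681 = -29483.40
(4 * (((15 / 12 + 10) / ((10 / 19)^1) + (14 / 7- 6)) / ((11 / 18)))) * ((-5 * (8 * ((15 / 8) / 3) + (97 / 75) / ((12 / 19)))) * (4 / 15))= -881677 / 825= -1068.70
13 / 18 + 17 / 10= 109 / 45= 2.42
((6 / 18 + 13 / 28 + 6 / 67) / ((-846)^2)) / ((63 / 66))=54923 / 42294521304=0.00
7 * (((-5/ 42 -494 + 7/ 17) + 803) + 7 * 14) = 290807/ 102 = 2851.05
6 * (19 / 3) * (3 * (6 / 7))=684 / 7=97.71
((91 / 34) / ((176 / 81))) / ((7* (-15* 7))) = -351 / 209440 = -0.00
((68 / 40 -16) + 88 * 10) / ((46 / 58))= 251053 / 230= 1091.53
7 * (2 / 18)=0.78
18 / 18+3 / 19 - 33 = -31.84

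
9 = 9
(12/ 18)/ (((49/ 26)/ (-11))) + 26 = 3250/ 147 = 22.11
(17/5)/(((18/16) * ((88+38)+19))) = 136/6525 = 0.02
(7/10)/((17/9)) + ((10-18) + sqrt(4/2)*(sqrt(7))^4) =-1297/170 + 49*sqrt(2) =61.67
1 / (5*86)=1 / 430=0.00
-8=-8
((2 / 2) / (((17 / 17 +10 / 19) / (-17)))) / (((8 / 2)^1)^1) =-323 / 116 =-2.78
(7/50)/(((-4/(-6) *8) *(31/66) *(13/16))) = 693/10075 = 0.07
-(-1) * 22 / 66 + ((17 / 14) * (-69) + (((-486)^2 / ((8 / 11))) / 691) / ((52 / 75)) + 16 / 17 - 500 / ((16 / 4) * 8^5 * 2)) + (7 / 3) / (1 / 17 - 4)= 8375284183275883 / 14081351811072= 594.78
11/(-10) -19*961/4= -91317/20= -4565.85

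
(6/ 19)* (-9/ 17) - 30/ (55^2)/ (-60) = -326377/ 1954150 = -0.17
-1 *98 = -98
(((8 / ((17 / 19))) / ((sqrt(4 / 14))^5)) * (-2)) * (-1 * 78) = 31966.08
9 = 9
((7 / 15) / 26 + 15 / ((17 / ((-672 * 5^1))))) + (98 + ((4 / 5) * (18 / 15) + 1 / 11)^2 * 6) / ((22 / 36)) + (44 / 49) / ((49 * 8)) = -3699211197081716 / 1324231033125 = -2793.48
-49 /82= -0.60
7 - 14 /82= 6.83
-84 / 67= -1.25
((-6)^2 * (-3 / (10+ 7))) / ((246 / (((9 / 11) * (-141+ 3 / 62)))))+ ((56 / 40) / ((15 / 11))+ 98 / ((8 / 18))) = 8003947883 / 35651550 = 224.50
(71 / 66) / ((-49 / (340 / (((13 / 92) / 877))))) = -973855880 / 21021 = -46327.76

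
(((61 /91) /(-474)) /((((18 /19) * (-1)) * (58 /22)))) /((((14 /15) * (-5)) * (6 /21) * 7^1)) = -12749 /210148848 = -0.00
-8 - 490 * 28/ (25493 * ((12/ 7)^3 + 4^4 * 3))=-6760108181/ 844939992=-8.00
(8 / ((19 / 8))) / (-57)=-64 / 1083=-0.06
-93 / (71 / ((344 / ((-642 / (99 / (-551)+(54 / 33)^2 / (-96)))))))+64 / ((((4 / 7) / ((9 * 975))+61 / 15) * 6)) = 56986631559027 / 23004198242366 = 2.48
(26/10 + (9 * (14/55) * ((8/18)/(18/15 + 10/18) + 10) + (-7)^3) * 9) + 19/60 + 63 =-29299361/10428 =-2809.68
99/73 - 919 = -66988/73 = -917.64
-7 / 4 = -1.75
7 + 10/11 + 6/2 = 120/11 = 10.91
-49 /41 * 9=-441 /41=-10.76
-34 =-34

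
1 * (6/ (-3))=-2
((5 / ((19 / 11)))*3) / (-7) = -165 / 133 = -1.24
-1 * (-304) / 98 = 152 / 49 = 3.10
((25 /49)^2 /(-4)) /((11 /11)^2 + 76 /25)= -15625 /970004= -0.02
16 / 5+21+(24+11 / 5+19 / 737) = 185819 / 3685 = 50.43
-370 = -370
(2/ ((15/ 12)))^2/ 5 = 64/ 125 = 0.51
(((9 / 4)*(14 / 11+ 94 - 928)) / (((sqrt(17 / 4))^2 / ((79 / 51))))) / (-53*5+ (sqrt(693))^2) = -542730 / 340153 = -1.60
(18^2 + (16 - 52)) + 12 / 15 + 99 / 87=42041 / 145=289.94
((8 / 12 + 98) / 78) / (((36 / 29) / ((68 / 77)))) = 0.90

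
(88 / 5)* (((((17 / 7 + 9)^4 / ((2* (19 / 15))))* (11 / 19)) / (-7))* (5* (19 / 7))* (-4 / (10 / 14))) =237895680000 / 319333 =744976.81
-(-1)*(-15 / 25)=-3 / 5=-0.60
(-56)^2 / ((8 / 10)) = 3920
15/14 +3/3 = 29/14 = 2.07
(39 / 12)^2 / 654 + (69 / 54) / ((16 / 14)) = 35605 / 31392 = 1.13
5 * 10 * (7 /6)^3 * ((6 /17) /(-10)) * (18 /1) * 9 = -15435 /34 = -453.97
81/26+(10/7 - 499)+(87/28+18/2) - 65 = -199235/364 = -547.35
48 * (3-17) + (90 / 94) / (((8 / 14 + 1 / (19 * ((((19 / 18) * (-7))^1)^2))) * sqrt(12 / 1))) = -672 + 5041365 * sqrt(3) / 18083344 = -671.52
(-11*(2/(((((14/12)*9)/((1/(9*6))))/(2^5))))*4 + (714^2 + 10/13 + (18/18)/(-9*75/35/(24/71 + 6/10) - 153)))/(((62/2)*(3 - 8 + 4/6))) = -56305007227589/14836722264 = -3794.98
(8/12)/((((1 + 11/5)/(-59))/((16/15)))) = -118/9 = -13.11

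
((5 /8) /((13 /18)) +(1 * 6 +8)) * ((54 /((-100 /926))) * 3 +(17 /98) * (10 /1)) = -54571481 /2450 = -22274.07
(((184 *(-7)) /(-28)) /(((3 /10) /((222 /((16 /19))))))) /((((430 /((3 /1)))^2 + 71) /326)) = 118599615 /185539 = 639.22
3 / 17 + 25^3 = 265628 / 17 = 15625.18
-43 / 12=-3.58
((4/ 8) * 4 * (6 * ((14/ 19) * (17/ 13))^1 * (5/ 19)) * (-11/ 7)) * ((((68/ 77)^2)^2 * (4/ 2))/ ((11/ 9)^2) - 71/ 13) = 22.22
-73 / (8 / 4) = -73 / 2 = -36.50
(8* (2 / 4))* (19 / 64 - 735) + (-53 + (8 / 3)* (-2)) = -143863 / 48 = -2997.15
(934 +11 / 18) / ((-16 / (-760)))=1598185 / 36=44394.03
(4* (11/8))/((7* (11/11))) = 0.79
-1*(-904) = 904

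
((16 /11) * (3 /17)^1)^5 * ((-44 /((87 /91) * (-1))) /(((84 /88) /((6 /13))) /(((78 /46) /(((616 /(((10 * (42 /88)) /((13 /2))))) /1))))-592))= 695614832640 /5849508505589419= 0.00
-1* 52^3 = -140608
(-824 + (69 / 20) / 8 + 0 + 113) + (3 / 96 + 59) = -651.54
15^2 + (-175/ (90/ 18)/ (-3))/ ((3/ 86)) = 5035/ 9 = 559.44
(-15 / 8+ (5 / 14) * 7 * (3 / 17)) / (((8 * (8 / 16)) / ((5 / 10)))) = -195 / 1088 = -0.18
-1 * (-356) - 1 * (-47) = 403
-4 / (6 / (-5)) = 3.33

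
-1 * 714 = -714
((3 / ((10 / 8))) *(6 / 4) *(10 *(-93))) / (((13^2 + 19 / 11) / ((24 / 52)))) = -36828 / 4069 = -9.05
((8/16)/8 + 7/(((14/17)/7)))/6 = 953/96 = 9.93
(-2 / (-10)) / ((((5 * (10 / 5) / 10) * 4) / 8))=2 / 5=0.40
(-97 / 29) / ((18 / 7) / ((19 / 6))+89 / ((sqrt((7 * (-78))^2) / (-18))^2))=-3.68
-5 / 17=-0.29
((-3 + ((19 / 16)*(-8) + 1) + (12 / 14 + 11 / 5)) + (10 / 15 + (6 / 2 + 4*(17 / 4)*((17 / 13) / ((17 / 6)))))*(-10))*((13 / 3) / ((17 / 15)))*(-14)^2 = -4722886 / 51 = -92605.61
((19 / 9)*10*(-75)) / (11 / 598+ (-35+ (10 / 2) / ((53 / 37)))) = 150546500 / 2994231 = 50.28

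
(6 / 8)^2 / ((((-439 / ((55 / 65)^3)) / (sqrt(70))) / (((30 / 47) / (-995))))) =35937 * sqrt(70) / 72166475992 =0.00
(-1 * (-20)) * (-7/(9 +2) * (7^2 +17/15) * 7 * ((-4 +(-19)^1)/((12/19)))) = 16102576/99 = 162652.28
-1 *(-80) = 80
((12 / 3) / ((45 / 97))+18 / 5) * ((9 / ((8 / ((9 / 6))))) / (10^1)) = 33 / 16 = 2.06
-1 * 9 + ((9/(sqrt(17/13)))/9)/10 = -9 + sqrt(221)/170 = -8.91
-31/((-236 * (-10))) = -31/2360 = -0.01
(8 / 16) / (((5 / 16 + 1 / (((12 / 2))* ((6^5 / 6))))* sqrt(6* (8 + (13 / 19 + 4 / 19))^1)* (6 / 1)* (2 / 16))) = 0.29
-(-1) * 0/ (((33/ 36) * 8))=0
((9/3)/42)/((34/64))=16/119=0.13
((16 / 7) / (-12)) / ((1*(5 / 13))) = -52 / 105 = -0.50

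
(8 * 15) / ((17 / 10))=1200 / 17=70.59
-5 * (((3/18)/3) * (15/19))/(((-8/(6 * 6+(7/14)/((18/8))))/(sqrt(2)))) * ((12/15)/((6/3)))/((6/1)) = 815 * sqrt(2)/12312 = 0.09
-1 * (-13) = 13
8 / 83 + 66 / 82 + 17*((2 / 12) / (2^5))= 646715 / 653376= 0.99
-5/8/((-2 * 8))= 5/128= 0.04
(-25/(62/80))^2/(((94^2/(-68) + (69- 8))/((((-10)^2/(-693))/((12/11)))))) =106250000/53217297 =2.00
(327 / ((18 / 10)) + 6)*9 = 1689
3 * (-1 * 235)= -705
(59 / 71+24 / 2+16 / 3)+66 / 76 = 154051 / 8094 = 19.03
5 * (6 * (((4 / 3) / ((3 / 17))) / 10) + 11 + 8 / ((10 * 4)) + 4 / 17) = 4072 / 51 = 79.84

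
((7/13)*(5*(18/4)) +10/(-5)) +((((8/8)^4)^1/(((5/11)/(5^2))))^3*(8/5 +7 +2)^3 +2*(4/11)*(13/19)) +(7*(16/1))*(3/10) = 5383880349057/27170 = 198155331.21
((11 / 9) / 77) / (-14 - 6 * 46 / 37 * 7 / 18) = -37 / 39396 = -0.00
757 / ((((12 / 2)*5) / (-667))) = -504919 / 30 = -16830.63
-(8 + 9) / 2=-8.50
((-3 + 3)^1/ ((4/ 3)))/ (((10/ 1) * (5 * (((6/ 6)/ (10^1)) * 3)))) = 0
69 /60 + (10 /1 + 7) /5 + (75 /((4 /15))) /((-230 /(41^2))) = -1886939 /920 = -2051.02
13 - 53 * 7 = -358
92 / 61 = 1.51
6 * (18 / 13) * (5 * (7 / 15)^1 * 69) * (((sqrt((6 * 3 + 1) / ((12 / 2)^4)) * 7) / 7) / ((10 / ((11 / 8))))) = 5313 * sqrt(19) / 1040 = 22.27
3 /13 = 0.23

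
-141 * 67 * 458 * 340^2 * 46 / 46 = -500169525600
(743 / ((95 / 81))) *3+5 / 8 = 1444867 / 760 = 1901.14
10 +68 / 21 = 278 / 21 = 13.24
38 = 38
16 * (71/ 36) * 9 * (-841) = -238844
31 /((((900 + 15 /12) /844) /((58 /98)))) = 17.18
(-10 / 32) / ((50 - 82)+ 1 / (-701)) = 3505 / 358928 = 0.01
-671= -671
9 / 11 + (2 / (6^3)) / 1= 983 / 1188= 0.83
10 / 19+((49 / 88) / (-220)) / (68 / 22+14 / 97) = 60664893 / 115434880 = 0.53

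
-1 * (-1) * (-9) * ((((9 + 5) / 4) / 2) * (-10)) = 315 / 2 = 157.50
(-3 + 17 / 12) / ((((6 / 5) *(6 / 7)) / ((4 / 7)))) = -95 / 108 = -0.88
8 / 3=2.67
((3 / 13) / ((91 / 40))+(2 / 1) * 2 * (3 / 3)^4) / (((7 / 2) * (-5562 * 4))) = -1213 / 23029461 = -0.00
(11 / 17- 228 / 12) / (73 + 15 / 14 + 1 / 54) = -58968 / 238051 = -0.25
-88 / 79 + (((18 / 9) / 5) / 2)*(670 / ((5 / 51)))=539446 / 395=1365.69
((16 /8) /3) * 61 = 122 /3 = 40.67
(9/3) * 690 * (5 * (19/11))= 196650/11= 17877.27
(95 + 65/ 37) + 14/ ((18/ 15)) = 12035/ 111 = 108.42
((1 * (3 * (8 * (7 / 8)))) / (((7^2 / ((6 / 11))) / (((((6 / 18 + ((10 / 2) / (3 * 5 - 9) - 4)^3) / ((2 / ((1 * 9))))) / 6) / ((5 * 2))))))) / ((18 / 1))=-617 / 20160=-0.03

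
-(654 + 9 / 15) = -654.60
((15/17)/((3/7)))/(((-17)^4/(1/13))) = 35/18458141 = 0.00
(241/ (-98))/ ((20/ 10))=-241/ 196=-1.23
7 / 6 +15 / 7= 139 / 42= 3.31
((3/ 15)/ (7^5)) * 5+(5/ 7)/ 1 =12006/ 16807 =0.71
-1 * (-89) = 89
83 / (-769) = -83 / 769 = -0.11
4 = 4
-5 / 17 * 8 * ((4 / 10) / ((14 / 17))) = -8 / 7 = -1.14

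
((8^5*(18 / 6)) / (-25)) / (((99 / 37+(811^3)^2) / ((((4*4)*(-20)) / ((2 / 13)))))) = 94568448 / 3289855864509814205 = 0.00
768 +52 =820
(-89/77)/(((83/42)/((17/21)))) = -3026/6391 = -0.47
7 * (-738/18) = -287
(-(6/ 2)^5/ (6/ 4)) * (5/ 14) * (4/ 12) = -135/ 7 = -19.29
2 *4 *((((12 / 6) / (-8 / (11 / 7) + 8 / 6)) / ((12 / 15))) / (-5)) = 33 / 31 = 1.06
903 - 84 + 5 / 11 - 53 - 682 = 929 / 11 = 84.45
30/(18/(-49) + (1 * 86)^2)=0.00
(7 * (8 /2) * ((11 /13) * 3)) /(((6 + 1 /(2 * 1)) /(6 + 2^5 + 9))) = 86856 /169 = 513.94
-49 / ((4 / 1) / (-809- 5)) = 19943 / 2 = 9971.50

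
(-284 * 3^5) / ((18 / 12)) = -46008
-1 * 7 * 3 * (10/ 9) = -70/ 3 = -23.33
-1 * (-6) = 6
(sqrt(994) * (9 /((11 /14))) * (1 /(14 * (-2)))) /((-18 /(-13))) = -9.32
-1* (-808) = 808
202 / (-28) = -101 / 14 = -7.21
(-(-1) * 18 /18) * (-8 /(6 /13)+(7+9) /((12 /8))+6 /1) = -2 /3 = -0.67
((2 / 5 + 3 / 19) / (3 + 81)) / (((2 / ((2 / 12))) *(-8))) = -53 / 766080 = -0.00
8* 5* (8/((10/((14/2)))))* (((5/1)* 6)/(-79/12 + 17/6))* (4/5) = -7168/5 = -1433.60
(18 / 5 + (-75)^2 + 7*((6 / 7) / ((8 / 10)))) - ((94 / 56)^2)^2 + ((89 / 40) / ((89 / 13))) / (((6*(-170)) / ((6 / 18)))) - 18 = 13189820661991 / 2351059200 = 5610.16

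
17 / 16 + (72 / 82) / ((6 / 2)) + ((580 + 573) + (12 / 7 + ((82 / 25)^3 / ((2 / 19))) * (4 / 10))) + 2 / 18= 4165969844251 / 3228750000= 1290.27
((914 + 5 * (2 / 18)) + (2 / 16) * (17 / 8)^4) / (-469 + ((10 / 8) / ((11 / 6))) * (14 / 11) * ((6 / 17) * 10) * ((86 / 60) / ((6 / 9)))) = -79478100647 / 40073822208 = -1.98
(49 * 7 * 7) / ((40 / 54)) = 64827 / 20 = 3241.35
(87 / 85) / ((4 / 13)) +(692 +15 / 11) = 2605621 / 3740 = 696.69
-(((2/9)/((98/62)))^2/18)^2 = -3694084/3063651608241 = -0.00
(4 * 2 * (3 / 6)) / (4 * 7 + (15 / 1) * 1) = 4 / 43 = 0.09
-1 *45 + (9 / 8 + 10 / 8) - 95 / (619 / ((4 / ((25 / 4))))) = -1057827 / 24760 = -42.72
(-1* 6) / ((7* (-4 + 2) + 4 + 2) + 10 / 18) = 54 / 67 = 0.81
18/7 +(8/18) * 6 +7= 257/21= 12.24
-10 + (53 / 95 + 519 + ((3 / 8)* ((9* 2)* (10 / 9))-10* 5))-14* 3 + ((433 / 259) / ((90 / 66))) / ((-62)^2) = 120608083331 / 283744860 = 425.06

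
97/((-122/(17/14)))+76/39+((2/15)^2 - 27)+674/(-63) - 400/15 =-316560409/4995900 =-63.36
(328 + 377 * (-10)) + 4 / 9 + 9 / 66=-681401 / 198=-3441.42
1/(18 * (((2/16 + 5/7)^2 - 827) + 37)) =-1568/22277079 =-0.00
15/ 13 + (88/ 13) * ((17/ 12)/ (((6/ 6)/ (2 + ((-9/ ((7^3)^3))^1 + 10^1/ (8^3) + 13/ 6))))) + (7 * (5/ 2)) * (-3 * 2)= -38497140602509/ 604335618432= -63.70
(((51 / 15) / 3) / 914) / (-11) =-17 / 150810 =-0.00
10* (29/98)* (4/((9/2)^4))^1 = 9280/321489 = 0.03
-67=-67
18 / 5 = 3.60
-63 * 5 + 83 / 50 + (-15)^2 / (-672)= -1756579 / 5600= -313.67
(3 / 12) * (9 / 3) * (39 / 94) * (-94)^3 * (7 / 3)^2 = -1407133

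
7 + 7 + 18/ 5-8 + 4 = 68/ 5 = 13.60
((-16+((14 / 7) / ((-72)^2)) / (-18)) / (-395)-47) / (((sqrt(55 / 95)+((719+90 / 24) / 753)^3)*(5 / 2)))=-12565420856337021490519139914 / 153545811264483323530215375+27700033962975148985490304*sqrt(209) / 5686881898684567538156125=-11.42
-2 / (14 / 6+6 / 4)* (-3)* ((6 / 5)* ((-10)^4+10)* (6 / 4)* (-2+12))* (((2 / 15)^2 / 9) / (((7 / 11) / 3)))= 302016 / 115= 2626.23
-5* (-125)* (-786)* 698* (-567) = 194420047500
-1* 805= -805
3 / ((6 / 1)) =1 / 2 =0.50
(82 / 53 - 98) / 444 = -426 / 1961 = -0.22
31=31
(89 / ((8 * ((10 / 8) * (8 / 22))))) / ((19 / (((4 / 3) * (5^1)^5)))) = 611875 / 114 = 5367.32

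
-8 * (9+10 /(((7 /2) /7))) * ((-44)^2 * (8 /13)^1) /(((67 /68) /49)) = -11972595712 /871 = -13745804.49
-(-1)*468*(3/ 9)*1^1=156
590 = 590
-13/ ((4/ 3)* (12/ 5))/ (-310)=0.01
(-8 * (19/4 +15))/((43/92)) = -14536/43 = -338.05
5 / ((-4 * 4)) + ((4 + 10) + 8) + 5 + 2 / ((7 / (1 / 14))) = 20939 / 784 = 26.71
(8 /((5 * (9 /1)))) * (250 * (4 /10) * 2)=320 /9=35.56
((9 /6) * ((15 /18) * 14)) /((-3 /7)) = -245 /6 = -40.83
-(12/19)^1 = -12/19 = -0.63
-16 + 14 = -2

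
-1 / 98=-0.01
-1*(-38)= 38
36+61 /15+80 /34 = 10817 /255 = 42.42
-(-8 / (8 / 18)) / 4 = 9 / 2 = 4.50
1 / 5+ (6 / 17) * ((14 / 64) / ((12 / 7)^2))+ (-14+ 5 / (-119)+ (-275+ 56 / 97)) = -12776202811 / 44325120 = -288.24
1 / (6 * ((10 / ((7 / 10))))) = 7 / 600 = 0.01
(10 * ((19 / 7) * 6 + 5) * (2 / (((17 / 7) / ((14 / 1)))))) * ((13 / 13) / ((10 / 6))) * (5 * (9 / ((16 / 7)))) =985635 / 34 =28989.26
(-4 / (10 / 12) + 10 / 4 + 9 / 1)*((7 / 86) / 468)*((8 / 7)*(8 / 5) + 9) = 25393 / 2012400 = 0.01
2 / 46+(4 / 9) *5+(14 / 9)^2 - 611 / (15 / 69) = -26137094 / 9315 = -2805.91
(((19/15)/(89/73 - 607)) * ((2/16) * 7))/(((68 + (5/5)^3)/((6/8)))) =-9709/488210880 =-0.00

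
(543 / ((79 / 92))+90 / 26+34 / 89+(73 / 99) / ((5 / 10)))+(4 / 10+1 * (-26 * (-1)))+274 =42442617959 / 45244485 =938.07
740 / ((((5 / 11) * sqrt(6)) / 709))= 471221.41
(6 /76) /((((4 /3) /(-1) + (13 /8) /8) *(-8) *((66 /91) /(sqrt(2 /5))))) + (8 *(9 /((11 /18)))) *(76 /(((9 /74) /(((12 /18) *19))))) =78 *sqrt(10) /32395 + 10258176 /11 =932561.46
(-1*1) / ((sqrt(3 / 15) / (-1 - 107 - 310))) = 418*sqrt(5) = 934.68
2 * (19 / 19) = 2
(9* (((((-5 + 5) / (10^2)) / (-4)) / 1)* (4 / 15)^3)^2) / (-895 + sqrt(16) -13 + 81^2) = 0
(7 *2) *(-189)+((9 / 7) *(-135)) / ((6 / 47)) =-4005.64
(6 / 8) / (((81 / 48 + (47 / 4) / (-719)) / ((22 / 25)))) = 189816 / 480625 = 0.39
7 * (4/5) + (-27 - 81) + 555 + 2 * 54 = 2803/5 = 560.60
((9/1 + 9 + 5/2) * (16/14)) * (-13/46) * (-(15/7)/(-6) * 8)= -21320/1127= -18.92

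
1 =1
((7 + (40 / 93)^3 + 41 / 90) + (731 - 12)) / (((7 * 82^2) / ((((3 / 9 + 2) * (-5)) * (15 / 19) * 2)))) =-29219680565 / 102761432892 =-0.28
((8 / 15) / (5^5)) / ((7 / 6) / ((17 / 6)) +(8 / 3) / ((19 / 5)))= 2584 / 16859375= 0.00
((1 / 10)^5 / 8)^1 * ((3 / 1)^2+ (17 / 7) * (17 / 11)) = 491 / 30800000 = 0.00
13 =13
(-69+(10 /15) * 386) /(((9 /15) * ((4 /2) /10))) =14125 /9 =1569.44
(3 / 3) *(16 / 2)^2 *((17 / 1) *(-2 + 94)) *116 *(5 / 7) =58055680 / 7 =8293668.57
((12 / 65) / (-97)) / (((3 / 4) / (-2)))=32 / 6305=0.01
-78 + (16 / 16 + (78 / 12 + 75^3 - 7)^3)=600675354494718133 / 8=75084419311839766.62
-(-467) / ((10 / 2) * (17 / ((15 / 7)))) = 1401 / 119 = 11.77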